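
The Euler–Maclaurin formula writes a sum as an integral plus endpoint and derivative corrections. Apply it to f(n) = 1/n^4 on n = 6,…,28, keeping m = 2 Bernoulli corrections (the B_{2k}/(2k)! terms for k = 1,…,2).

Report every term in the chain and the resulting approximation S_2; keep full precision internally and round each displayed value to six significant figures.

S_2 ≈ 0.00195689

Integral: ∫_6^28 1/x^4 dx = 0.00152803.
½[f(6) + f(28)] = ½[0.000771605 + 1.62693e-06] = 0.000386616.
Integral + boundary = 0.00191464.
k=1: B_{2}/(2)! × [f^{(1)}(28) − f^{(1)}(6)] = 1/12 × (-2.32418e-07 − (-0.000514403)) = 4.28476e-05.
Partial sum through k=1: 0.00195749.
k=2: B_{4}/(4)! × [f^{(3)}(28) − f^{(3)}(6)] = −1/720 × (-8.89355e-09 − (-0.000428669)) = -5.95362e-07.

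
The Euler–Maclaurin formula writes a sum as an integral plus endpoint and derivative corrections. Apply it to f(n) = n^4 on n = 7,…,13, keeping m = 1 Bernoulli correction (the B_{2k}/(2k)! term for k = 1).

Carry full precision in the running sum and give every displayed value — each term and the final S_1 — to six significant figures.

S_1 ≈ 86996.2

∫_7^13 x^4 dx evaluates to 70897.2.
Boundary: ½(f(7) + f(13)) = ½(2401.00 + 28561.0) = 15481.0.
Integral + boundary = 86378.2.
Order-1 term: 1/12 · (8788.00 − 1372.00) = 618.000.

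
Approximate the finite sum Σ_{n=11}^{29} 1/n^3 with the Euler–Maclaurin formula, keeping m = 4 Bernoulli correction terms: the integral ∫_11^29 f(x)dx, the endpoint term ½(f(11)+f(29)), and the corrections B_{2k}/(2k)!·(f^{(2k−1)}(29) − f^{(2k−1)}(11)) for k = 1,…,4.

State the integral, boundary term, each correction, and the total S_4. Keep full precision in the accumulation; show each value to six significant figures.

S_4 ≈ 0.00395053

The integral term ∫_11^29 1/x^3 dx = 0.00353770.
Endpoint term: (f(11) + f(29))/2 = (0.000751315 + 4.10021e-05)/2 = 0.000396158.
Integral + boundary = 0.00393386.
k=1: B_{2}/(2)! × [f^{(1)}(29) − f^{(1)}(11)] = 1/12 × (-4.24160e-06 − (-0.000204904)) = 1.67219e-05.
Partial sum through k=1: 0.00395058.
k=2: B_{4}/(4)! × [f^{(3)}(29) − f^{(3)}(11)] = −1/720 × (-1.00870e-07 − (-3.38684e-05)) = -4.68994e-08.
Partial sum through k=2: 0.00395053.
k=3: B_{6}/(6)! × [f^{(5)}(29) − f^{(5)}(11)] = 1/30240 × (-5.03752e-09 − (-1.17560e-05)) = 3.88590e-10.
Partial sum through k=3: 0.00395053.
k=4: B_{8}/(8)! × [f^{(7)}(29) − f^{(7)}(11)] = −1/1209600 × (-4.31274e-10 − (-6.99530e-06)) = -5.78279e-12.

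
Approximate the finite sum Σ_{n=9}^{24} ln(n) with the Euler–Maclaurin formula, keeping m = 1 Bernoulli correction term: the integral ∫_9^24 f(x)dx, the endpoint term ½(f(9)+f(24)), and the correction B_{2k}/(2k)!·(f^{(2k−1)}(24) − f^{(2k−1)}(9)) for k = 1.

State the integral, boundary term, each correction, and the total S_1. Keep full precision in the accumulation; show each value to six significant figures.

The integral term ∫_9^24 ln(x) dx = 41.4983.
Endpoint term: (f(9) + f(24))/2 = (2.19722 + 3.17805)/2 = 2.68764.
Integral + boundary = 44.1859.
Correction k=1: B_{2}/2! · (f^{(1)}(24) − f^{(1)}(9)) = 1/12 · (0.0416667 − 0.111111) = -0.00578704.

S_1 ≈ 44.1801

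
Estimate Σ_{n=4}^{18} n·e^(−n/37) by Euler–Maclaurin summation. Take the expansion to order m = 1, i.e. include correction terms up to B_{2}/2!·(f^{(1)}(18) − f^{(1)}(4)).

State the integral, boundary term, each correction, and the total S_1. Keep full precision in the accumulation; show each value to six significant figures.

Integral: ∫_4^18 x·e^(−x/37) dx = 110.471.
Boundary: ½(f(4) + f(18)) = ½(3.59012 + 11.0661) = 7.32810.
Running total after boundary: 117.799.
Correction k=1: B_{2}/2! · (f^{(1)}(18) − f^{(1)}(4)) = 1/12 · (0.315699 − 0.800500) = -0.0404001.

S_1 ≈ 117.759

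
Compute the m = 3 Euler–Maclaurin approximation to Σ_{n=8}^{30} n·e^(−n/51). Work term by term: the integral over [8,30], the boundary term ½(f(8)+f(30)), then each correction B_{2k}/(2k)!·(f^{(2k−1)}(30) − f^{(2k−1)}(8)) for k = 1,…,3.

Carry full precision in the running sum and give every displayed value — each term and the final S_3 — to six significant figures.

∫_8^30 x·e^(−x/51) dx evaluates to 278.187.
Boundary: ½(f(8) + f(30)) = ½(6.83857 + 16.6592) = 11.7489.
Running total after boundary: 289.936.
k=1: B_{2}/(2)! × [f^{(1)}(30) − f^{(1)}(8)] = 1/12 × (0.228656 − 0.720732) = -0.0410063.
Running total after k=1: 289.895.
k=2: B_{4}/(4)! × [f^{(3)}(30) − f^{(3)}(8)] = −1/720 × (0.000514905 − 0.000934400) = 5.82632e-07.
Running total after k=2: 289.895.
k=3: B_{6}/(6)! × [f^{(5)}(30) − f^{(5)}(8)] = 1/30240 × (3.62130e-07 − 6.11958e-07) = -8.26151e-12.

S_3 ≈ 289.895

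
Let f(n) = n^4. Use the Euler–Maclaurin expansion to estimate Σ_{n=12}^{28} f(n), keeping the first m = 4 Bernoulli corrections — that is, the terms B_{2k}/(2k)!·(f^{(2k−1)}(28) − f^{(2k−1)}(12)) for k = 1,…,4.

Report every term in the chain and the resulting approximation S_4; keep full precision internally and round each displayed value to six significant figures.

Integral: ∫_12^28 x^4 dx = 3.39231e+06.
Boundary: ½(f(12) + f(28)) = ½(20736.0 + 614656) = 317696.
Integral + boundary = 3.71000e+06.
Order-1 term: 1/12 · (87808.0 − 6912.00) = 6741.33.
After k=1: 3.71674e+06.
Order-2 term: −1/720 · (672.000 − 288.000) = -0.533333.
After k=2: 3.71674e+06.
Order-3 term: 1/30240 · (0.00000 − 0.00000) = 0.00000.
After k=3: 3.71674e+06.
Order-4 term: −1/1209600 · (0.00000 − 0.00000) = 0.00000.

S_4 ≈ 3.71674e+06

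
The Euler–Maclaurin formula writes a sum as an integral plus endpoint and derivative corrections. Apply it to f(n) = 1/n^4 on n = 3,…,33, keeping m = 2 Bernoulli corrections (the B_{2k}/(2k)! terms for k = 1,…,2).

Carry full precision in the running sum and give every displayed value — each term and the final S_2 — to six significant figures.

S_2 ≈ 0.0198052

The integral term ∫_3^33 1/x^4 dx = 0.0123364.
Endpoint term: (f(3) + f(33))/2 = (0.0123457 + 8.43226e-07)/2 = 0.00617326.
Running total after boundary: 0.0185097.
Correction k=1: B_{2}/2! · (f^{(1)}(33) − f^{(1)}(3)) = 1/12 · (-1.02209e-07 − (-0.0164609)) = 0.00137173.
Running total after k=1: 0.0198814.
Correction k=2: B_{4}/4! · (f^{(3)}(33) − f^{(3)}(3)) = −1/720 · (-2.81568e-09 − (-0.0548697)) = -7.62079e-05.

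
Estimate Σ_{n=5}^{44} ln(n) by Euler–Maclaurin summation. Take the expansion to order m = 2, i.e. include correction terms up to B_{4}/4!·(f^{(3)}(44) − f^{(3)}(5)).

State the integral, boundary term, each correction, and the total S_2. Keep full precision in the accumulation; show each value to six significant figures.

S_2 ≈ 122.139

Integral: ∫_5^44 ln(x) dx = 119.457.
Boundary: ½(f(5) + f(44)) = ½(1.60944 + 3.78419) = 2.69681.
Running total after boundary: 122.154.
Correction k=1: B_{2}/2! · (f^{(1)}(44) − f^{(1)}(5)) = 1/12 · (0.0227273 − 0.200000) = -0.0147727.
Running total after k=1: 122.139.
Correction k=2: B_{4}/4! · (f^{(3)}(44) − f^{(3)}(5)) = −1/720 · (2.34786e-05 − 0.0160000) = 2.21896e-05.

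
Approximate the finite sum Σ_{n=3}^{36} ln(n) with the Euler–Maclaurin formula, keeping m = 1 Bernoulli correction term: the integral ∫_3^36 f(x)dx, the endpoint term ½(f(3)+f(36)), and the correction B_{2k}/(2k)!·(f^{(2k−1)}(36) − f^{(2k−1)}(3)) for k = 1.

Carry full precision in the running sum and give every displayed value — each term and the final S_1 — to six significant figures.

Integral: ∫_3^36 ln(x) dx = 92.7108.
Endpoint term: (f(3) + f(36))/2 = (1.09861 + 3.58352)/2 = 2.34107.
Running total after boundary: 95.0519.
Correction k=1: B_{2}/2! · (f^{(1)}(36) − f^{(1)}(3)) = 1/12 · (0.0277778 − 0.333333) = -0.0254630.

S_1 ≈ 95.0264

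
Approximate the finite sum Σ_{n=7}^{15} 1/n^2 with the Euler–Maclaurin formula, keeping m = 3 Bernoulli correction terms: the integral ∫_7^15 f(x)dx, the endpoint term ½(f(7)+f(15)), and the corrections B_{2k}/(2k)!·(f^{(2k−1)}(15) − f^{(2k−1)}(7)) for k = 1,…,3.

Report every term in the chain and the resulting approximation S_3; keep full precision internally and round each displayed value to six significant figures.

The integral term ∫_7^15 1/x^2 dx = 0.0761905.
Boundary: ½(f(7) + f(15)) = ½(0.0204082 + 0.00444444) = 0.0124263.
So far: 0.0886168.
Correction k=1: B_{2}/2! · (f^{(1)}(15) − f^{(1)}(7)) = 1/12 · (-0.000592593 − (-0.00583090)) = 0.000436526.
Partial sum through k=1: 0.0890533.
Correction k=2: B_{4}/4! · (f^{(3)}(15) − f^{(3)}(7)) = −1/720 · (-3.16049e-05 − (-0.00142798)) = -1.93940e-06.
Partial sum through k=2: 0.0890514.
Correction k=3: B_{6}/6! · (f^{(5)}(15) − f^{(5)}(7)) = 1/30240 · (-4.21399e-06 − (-0.000874271)) = 2.87717e-08.

S_3 ≈ 0.0890514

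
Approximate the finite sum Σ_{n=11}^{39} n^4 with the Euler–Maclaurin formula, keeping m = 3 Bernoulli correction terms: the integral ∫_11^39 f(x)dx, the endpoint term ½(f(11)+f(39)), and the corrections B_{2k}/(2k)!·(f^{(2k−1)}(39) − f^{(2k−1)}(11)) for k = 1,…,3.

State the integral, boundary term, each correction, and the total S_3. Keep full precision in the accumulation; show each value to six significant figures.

S_3 ≈ 1.91960e+07

∫_11^39 x^4 dx evaluates to 1.80126e+07.
Boundary: ½(f(11) + f(39)) = ½(14641.0 + 2.31344e+06) = 1.16404e+06.
So far: 1.91767e+07.
Order-1 term: 1/12 · (237276 − 5324.00) = 19329.3.
After k=1: 1.91960e+07.
Order-2 term: −1/720 · (936.000 − 264.000) = -0.933333.
After k=2: 1.91960e+07.
Order-3 term: 1/30240 · (0.00000 − 0.00000) = 0.00000.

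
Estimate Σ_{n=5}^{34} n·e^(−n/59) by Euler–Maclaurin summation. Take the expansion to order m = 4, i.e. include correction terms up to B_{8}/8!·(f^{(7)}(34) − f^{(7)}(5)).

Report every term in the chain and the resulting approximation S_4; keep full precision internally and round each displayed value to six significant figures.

Integral: ∫_5^34 x·e^(−x/59) dx = 385.545.
Endpoint term: (f(5) + f(34))/2 = (4.59373 + 19.1077)/2 = 11.8507.
So far: 397.396.
Correction k=1: B_{2}/2! · (f^{(1)}(34) − f^{(1)}(5)) = 1/12 · (0.238131 − 0.840886) = -0.0502296.
Running total after k=1: 397.345.
Correction k=2: B_{4}/4! · (f^{(3)}(34) − f^{(3)}(5)) = −1/720 · (0.000391299 − 0.000769428) = 5.25179e-07.
Running total after k=2: 397.345.
Correction k=3: B_{6}/6! · (f^{(5)}(34) − f^{(5)}(5)) = 1/30240 · (2.05168e-07 − 3.72678e-07) = -5.53935e-12.
Running total after k=3: 397.345.
Correction k=4: B_{8}/8! · (f^{(7)}(34) − f^{(7)}(5)) = −1/1209600 · (8.55862e-11 − 1.50623e-10) = 5.37672e-17.

S_4 ≈ 397.345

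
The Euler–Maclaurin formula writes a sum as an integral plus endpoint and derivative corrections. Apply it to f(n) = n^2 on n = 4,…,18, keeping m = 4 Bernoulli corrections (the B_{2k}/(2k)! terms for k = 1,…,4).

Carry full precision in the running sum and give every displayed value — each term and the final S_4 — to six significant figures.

S_4 ≈ 2095.00

Integral: ∫_4^18 x^2 dx = 1922.67.
Endpoint term: (f(4) + f(18))/2 = (16.0000 + 324.000)/2 = 170.000.
Integral + boundary = 2092.67.
Order-1 term: 1/12 · (36.0000 − 8.00000) = 2.33333.
After k=1: 2095.00.
Order-2 term: −1/720 · (0.00000 − 0.00000) = 0.00000.
After k=2: 2095.00.
Order-3 term: 1/30240 · (0.00000 − 0.00000) = 0.00000.
After k=3: 2095.00.
Order-4 term: −1/1209600 · (0.00000 − 0.00000) = 0.00000.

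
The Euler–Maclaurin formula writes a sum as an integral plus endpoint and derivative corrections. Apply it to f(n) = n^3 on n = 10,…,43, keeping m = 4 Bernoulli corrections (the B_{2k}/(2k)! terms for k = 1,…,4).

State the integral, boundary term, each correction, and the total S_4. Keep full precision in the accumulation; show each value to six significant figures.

The integral term ∫_10^43 x^3 dx = 852200.
½[f(10) + f(43)] = ½[1000.00 + 79507.0] = 40253.5.
So far: 892454.
k=1: B_{2}/(2)! × [f^{(1)}(43) − f^{(1)}(10)] = 1/12 × (5547.00 − 300.000) = 437.250.
After k=1: 892891.
k=2: B_{4}/(4)! × [f^{(3)}(43) − f^{(3)}(10)] = −1/720 × (6.00000 − 6.00000) = 0.00000.
After k=2: 892891.
k=3: B_{6}/(6)! × [f^{(5)}(43) − f^{(5)}(10)] = 1/30240 × (0.00000 − 0.00000) = 0.00000.
After k=3: 892891.
k=4: B_{8}/(8)! × [f^{(7)}(43) − f^{(7)}(10)] = −1/1209600 × (0.00000 − 0.00000) = 0.00000.

S_4 ≈ 892891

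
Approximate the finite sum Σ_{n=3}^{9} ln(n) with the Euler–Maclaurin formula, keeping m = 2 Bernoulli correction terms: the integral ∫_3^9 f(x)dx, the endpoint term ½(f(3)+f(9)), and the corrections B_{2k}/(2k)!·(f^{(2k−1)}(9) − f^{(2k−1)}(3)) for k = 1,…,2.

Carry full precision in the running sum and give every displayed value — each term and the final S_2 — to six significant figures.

Integral: ∫_3^9 ln(x) dx = 10.4792.
Boundary: ½(f(3) + f(9)) = ½(1.09861 + 2.19722) = 1.64792.
Running total after boundary: 12.1271.
k=1: B_{2}/(2)! × [f^{(1)}(9) − f^{(1)}(3)] = 1/12 × (0.111111 − 0.333333) = -0.0185185.
Partial sum through k=1: 12.1086.
k=2: B_{4}/(4)! × [f^{(3)}(9) − f^{(3)}(3)] = −1/720 × (0.00274348 − 0.0740741) = 9.90703e-05.

S_2 ≈ 12.1087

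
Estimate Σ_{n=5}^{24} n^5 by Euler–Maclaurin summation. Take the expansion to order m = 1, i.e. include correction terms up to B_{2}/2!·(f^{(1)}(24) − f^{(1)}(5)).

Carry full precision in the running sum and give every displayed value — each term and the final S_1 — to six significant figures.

The integral term ∫_5^24 x^5 dx = 3.18479e+07.
Endpoint term: (f(5) + f(24))/2 = (3125.00 + 7.96262e+06)/2 = 3.98287e+06.
So far: 3.58308e+07.
Order-1 term: 1/12 · (1.65888e+06 − 3125.00) = 137980.

S_1 ≈ 3.59687e+07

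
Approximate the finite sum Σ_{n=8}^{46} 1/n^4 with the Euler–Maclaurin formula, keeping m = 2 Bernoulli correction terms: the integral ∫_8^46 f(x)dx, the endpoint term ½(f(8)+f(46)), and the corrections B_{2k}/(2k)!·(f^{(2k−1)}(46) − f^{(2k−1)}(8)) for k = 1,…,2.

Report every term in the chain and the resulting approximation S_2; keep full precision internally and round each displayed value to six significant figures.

∫_8^46 1/x^4 dx evaluates to 0.000647617.
Boundary: ½(f(8) + f(46)) = ½(0.000244141 + 2.23341e-07) = 0.000122182.
So far: 0.000769799.
k=1: B_{2}/(2)! × [f^{(1)}(46) − f^{(1)}(8)] = 1/12 × (-1.94210e-08 − (-0.000122070)) = 1.01709e-05.
After k=1: 0.000779970.
k=2: B_{4}/(4)! × [f^{(3)}(46) − f^{(3)}(8)] = −1/720 × (-2.75345e-10 − (-5.72205e-05)) = -7.94725e-08.

S_2 ≈ 0.000779891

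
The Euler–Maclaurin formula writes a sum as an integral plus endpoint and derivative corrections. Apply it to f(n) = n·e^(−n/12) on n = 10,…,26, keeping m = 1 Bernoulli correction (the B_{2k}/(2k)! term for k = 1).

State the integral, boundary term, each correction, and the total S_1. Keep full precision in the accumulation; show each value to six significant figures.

Integral: ∫_10^26 x·e^(−x/12) dx = 62.4951.
Endpoint term: (f(10) + f(26))/2 = (4.34598 + 2.97853)/2 = 3.66226.
Integral + boundary = 66.1574.
Order-1 term: 1/12 · (-0.133652 − 0.0724330) = -0.0171738.

S_1 ≈ 66.1402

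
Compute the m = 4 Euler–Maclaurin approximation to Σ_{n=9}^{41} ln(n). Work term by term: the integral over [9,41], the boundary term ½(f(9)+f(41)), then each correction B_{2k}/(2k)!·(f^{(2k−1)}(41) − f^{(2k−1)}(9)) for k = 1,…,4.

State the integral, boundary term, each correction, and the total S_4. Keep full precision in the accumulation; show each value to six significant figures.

S_4 ≈ 103.430

∫_9^41 ln(x) dx evaluates to 100.481.
½[f(9) + f(41)] = ½[2.19722 + 3.71357] = 2.95540.
Running total after boundary: 103.437.
Order-1 term: 1/12 · (0.0243902 − 0.111111) = -0.00722674.
Running total after k=1: 103.430.
Order-2 term: −1/720 · (2.90187e-05 − 0.00274348) = 3.77009e-06.
Running total after k=2: 103.430.
Order-3 term: 1/30240 · (2.07153e-07 − 0.000406442) = -1.34337e-08.
Running total after k=3: 103.430.
Order-4 term: −1/1209600 · (3.69697e-09 − 0.000150534) = 1.24446e-10.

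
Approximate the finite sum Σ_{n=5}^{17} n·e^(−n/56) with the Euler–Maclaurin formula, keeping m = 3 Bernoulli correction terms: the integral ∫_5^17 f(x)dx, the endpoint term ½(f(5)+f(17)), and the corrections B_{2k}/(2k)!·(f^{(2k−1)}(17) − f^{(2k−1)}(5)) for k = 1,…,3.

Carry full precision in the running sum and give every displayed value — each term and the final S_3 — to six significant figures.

The integral term ∫_5^17 x·e^(−x/56) dx = 106.551.
Endpoint term: (f(5) + f(17))/2 = (4.57292 + 12.5490)/2 = 8.56097.
So far: 115.112.
Correction k=1: B_{2}/2! · (f^{(1)}(17) − f^{(1)}(5)) = 1/12 · (0.514088 − 0.832925) = -0.0265698.
Running total after k=1: 115.086.
Correction k=2: B_{4}/4! · (f^{(3)}(17) − f^{(3)}(5)) = −1/720 · (0.000634707 − 0.000848882) = 2.97465e-07.
Running total after k=2: 115.086.
Correction k=3: B_{6}/6! · (f^{(5)}(17) − f^{(5)}(5)) = 1/30240 · (3.52514e-07 − 4.56684e-07) = -3.44480e-12.

S_3 ≈ 115.086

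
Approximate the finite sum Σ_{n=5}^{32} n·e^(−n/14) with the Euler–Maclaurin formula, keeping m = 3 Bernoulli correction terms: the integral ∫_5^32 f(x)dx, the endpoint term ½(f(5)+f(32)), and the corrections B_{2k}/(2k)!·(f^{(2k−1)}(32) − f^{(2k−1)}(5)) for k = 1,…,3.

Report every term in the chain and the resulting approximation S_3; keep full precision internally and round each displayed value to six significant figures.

Integral: ∫_5^32 x·e^(−x/14) dx = 120.617.
½[f(5) + f(32)] = ½[3.49836 + 3.25444] = 3.37640.
Integral + boundary = 123.994.
k=1: B_{2}/(2)! × [f^{(1)}(32) − f^{(1)}(5)] = 1/12 × (-0.130759 − 0.449789) = -0.0483790.
Partial sum through k=1: 123.945.
k=2: B_{4}/(4)! × [f^{(3)}(32) − f^{(3)}(5)] = −1/720 × (0.000370632 − 0.00943436) = 1.25885e-05.
Partial sum through k=2: 123.945.
k=3: B_{6}/(6)! × [f^{(5)}(32) − f^{(5)}(5)] = 1/30240 × (7.18572e-06 − 8.45606e-05) = -2.55869e-09.

S_3 ≈ 123.945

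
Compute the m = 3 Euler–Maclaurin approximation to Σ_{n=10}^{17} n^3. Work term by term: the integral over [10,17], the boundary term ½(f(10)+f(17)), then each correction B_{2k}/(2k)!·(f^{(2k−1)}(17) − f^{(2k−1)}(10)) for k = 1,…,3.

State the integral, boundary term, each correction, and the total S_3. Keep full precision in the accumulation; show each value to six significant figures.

The integral term ∫_10^17 x^3 dx = 18380.2.
Endpoint term: (f(10) + f(17))/2 = (1000.00 + 4913.00)/2 = 2956.50.
Running total after boundary: 21336.8.
Order-1 term: 1/12 · (867.000 − 300.000) = 47.2500.
After k=1: 21384.0.
Order-2 term: −1/720 · (6.00000 − 6.00000) = 0.00000.
After k=2: 21384.0.
Order-3 term: 1/30240 · (0.00000 − 0.00000) = 0.00000.

S_3 ≈ 21384.0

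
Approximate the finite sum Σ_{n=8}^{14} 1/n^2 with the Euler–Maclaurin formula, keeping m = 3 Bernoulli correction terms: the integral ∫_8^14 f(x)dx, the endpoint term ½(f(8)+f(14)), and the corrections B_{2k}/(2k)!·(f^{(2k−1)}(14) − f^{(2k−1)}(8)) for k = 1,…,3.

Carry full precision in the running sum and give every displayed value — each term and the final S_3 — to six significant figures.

S_3 ≈ 0.0641988

The integral term ∫_8^14 1/x^2 dx = 0.0535714.
½[f(8) + f(14)] = ½[0.0156250 + 0.00510204] = 0.0103635.
So far: 0.0639349.
Correction k=1: B_{2}/2! · (f^{(1)}(14) − f^{(1)}(8)) = 1/12 · (-0.000728863 − (-0.00390625)) = 0.000264782.
After k=1: 0.0641997.
Correction k=2: B_{4}/4! · (f^{(3)}(14) − f^{(3)}(8)) = −1/720 · (-4.46243e-05 − (-0.000732422)) = -9.55274e-07.
After k=2: 0.0641988.
Correction k=3: B_{6}/6! · (f^{(5)}(14) − f^{(5)}(8)) = 1/30240 · (-6.83024e-06 − (-0.000343323)) = 1.11274e-08.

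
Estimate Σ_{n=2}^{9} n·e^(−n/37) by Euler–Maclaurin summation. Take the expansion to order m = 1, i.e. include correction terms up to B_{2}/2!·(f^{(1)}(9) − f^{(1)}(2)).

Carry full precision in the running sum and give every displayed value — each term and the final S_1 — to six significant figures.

Integral: ∫_2^9 x·e^(−x/37) dx = 32.5652.
½[f(2) + f(9)] = ½[1.89476 + 7.05673] = 4.47574.
Running total after boundary: 37.0409.
k=1: B_{2}/(2)! × [f^{(1)}(9) − f^{(1)}(2)] = 1/12 × (0.593358 − 0.896171) = -0.0252344.

S_1 ≈ 37.0157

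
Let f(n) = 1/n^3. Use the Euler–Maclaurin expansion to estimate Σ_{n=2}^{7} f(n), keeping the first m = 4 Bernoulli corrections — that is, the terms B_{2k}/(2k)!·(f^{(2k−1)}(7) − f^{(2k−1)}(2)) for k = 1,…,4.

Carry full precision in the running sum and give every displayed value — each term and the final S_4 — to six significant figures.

S_4 ≈ 0.193152

∫_2^7 1/x^3 dx evaluates to 0.114796.
Boundary: ½(f(2) + f(7)) = ½(0.125000 + 0.00291545) = 0.0639577.
Integral + boundary = 0.178754.
Order-1 term: 1/12 · (-0.00124948 − (-0.187500)) = 0.0155209.
After k=1: 0.194275.
Order-2 term: −1/720 · (-0.000509992 − (-0.937500)) = -0.00130138.
After k=2: 0.192973.
Order-3 term: 1/30240 · (-0.000437136 − (-9.84375)) = 0.000325506.
After k=3: 0.193299.
Order-4 term: −1/1209600 · (-0.000642322 − (-177.188)) = -0.000146484.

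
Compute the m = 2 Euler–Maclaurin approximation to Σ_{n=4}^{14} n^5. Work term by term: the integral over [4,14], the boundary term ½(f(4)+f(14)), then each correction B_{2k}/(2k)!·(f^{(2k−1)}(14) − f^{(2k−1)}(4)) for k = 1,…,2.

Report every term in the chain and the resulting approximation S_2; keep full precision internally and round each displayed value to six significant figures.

∫_4^14 x^5 dx evaluates to 1.25424e+06.
½[f(4) + f(14)] = ½[1024.00 + 537824] = 269424.
Running total after boundary: 1.52366e+06.
Correction k=1: B_{2}/2! · (f^{(1)}(14) − f^{(1)}(4)) = 1/12 · (192080 − 1280.00) = 15900.0.
Running total after k=1: 1.53956e+06.
Correction k=2: B_{4}/4! · (f^{(3)}(14) − f^{(3)}(4)) = −1/720 · (11760.0 − 960.000) = -15.0000.

S_2 ≈ 1.53955e+06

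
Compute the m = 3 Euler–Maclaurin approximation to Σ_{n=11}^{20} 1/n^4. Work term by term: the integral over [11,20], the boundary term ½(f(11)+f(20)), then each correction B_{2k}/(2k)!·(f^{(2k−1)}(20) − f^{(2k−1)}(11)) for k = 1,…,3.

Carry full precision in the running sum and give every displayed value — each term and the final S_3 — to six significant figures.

The integral term ∫_11^20 1/x^4 dx = 0.000208772.
½[f(11) + f(20)] = ½[6.83013e-05 + 6.25000e-06] = 3.72757e-05.
So far: 0.000246047.
Order-1 term: 1/12 · (-1.25000e-06 − (-2.48369e-05)) = 1.96557e-06.
After k=1: 0.000248013.
Order-2 term: −1/720 · (-9.37500e-08 − (-6.15790e-06)) = -8.42243e-09.
After k=2: 0.000248004.
Order-3 term: 1/30240 · (-1.31250e-08 − (-2.84994e-06)) = 9.38099e-11.

S_3 ≈ 0.000248005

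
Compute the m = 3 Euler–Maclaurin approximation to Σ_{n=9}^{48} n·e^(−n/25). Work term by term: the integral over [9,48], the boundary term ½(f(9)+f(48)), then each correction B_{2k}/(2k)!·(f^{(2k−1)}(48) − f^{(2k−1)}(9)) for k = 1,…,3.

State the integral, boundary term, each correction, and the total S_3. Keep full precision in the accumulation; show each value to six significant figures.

S_3 ≈ 332.077

∫_9^48 x·e^(−x/25) dx evaluates to 325.467.
½[f(9) + f(48)] = ½[6.27909 + 7.03713] = 6.65811.
So far: 332.125.
k=1: B_{2}/(2)! × [f^{(1)}(48) − f^{(1)}(9)] = 1/12 × (-0.134878 − 0.446513) = -0.0484493.
Running total after k=1: 332.077.
k=2: B_{4}/(4)! × [f^{(3)}(48) − f^{(3)}(9)] = −1/720 × (0.000253337 − 0.00294698) = 3.74118e-06.
Running total after k=2: 332.077.
k=3: B_{6}/(6)! × [f^{(5)}(48) − f^{(5)}(9)] = 1/30240 × (1.15597e-06 − 8.28728e-06) = -2.35824e-10.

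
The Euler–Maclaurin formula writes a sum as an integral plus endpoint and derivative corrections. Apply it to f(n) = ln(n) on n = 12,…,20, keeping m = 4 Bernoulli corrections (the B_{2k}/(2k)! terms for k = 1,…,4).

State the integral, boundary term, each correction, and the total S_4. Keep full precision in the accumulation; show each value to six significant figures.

S_4 ≈ 24.8333

The integral term ∫_12^20 ln(x) dx = 22.0958.
Boundary: ½(f(12) + f(20)) = ½(2.48491 + 2.99573) = 2.74032.
So far: 24.8361.
Order-1 term: 1/12 · (0.0500000 − 0.0833333) = -0.00277778.
Partial sum through k=1: 24.8333.
Order-2 term: −1/720 · (0.000250000 − 0.00115741) = 1.26029e-06.
Partial sum through k=2: 24.8333.
Order-3 term: 1/30240 · (7.50000e-06 − 9.64506e-05) = -2.94149e-09.
Partial sum through k=3: 24.8333.
Order-4 term: −1/1209600 · (5.62500e-07 − 2.00939e-05) = 1.61470e-11.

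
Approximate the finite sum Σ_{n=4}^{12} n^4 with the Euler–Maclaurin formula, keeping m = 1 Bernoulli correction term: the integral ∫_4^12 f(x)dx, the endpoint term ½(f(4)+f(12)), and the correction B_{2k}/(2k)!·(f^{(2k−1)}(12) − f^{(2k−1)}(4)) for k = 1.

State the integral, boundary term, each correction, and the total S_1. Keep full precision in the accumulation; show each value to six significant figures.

The integral term ∫_4^12 x^4 dx = 49561.6.
Boundary: ½(f(4) + f(12)) = ½(256.000 + 20736.0) = 10496.0.
Running total after boundary: 60057.6.
Order-1 term: 1/12 · (6912.00 − 256.000) = 554.667.

S_1 ≈ 60612.3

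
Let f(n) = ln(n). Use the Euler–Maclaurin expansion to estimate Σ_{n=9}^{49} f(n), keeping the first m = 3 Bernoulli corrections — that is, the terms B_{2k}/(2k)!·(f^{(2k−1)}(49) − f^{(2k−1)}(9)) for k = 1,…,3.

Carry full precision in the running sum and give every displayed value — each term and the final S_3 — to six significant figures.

S_3 ≈ 133.961

The integral term ∫_9^49 ln(x) dx = 130.924.
½[f(9) + f(49)] = ½[2.19722 + 3.89182] = 3.04452.
Integral + boundary = 133.969.
k=1: B_{2}/(2)! × [f^{(1)}(49) − f^{(1)}(9)] = 1/12 × (0.0204082 − 0.111111) = -0.00755858.
Partial sum through k=1: 133.961.
k=2: B_{4}/(4)! × [f^{(3)}(49) − f^{(3)}(9)] = −1/720 × (1.69997e-05 − 0.00274348) = 3.78678e-06.
Partial sum through k=2: 133.961.
k=3: B_{6}/(6)! × [f^{(5)}(49) − f^{(5)}(9)] = 1/30240 × (8.49632e-08 − 0.000406442) = -1.34377e-08.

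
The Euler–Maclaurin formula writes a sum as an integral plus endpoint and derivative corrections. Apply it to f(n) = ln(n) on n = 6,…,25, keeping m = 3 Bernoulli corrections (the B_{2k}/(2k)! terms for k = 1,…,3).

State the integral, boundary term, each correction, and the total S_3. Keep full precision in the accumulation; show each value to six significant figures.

The integral term ∫_6^25 ln(x) dx = 50.7213.
½[f(6) + f(25)] = ½[1.79176 + 3.21888] = 2.50532.
Integral + boundary = 53.2267.
k=1: B_{2}/(2)! × [f^{(1)}(25) − f^{(1)}(6)] = 1/12 × (0.0400000 − 0.166667) = -0.0105556.
After k=1: 53.2161.
k=2: B_{4}/(4)! × [f^{(3)}(25) − f^{(3)}(6)] = −1/720 × (0.000128000 − 0.00925926) = 1.26823e-05.
After k=2: 53.2161.
k=3: B_{6}/(6)! × [f^{(5)}(25) − f^{(5)}(6)] = 1/30240 × (2.45760e-06 − 0.00308642) = -1.01983e-07.

S_3 ≈ 53.2161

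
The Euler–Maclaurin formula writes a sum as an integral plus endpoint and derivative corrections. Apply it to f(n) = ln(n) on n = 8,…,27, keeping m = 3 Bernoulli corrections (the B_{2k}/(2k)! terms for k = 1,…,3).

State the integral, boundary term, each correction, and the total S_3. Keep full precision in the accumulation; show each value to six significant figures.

The integral term ∫_8^27 ln(x) dx = 53.3521.
Boundary: ½(f(8) + f(27)) = ½(2.07944 + 3.29584) = 2.68764.
Running total after boundary: 56.0397.
Order-1 term: 1/12 · (0.0370370 − 0.125000) = -0.00733025.
Partial sum through k=1: 56.0324.
Order-2 term: −1/720 · (0.000101611 − 0.00390625) = 5.28422e-06.
Partial sum through k=2: 56.0324.
Order-3 term: 1/30240 · (1.67260e-06 − 0.000732422) = -2.41650e-08.

S_3 ≈ 56.0324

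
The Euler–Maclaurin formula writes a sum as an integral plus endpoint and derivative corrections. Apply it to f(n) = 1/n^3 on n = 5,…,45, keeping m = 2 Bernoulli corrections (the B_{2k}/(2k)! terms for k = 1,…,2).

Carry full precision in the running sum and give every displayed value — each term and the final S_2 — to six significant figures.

∫_5^45 1/x^3 dx evaluates to 0.0197531.
½[f(5) + f(45)] = ½[0.00800000 + 1.09739e-05] = 0.00400549.
Integral + boundary = 0.0237586.
Correction k=1: B_{2}/2! · (f^{(1)}(45) − f^{(1)}(5)) = 1/12 · (-7.31596e-07 − (-0.00480000)) = 0.000399939.
After k=1: 0.0241585.
Correction k=2: B_{4}/4! · (f^{(3)}(45) − f^{(3)}(5)) = −1/720 · (-7.22564e-09 − (-0.00384000)) = -5.33332e-06.

S_2 ≈ 0.0241532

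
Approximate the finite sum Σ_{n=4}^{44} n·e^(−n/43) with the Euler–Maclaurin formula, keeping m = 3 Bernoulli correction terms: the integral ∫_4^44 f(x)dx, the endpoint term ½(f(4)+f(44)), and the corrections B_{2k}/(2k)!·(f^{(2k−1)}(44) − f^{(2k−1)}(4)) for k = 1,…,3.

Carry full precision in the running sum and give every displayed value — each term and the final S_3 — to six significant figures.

∫_4^44 x·e^(−x/43) dx evaluates to 496.878.
½[f(4) + f(44)] = ½[3.64469 + 15.8146] = 9.72965.
Running total after boundary: 506.608.
Correction k=1: B_{2}/2! · (f^{(1)}(44) − f^{(1)}(4)) = 1/12 · (-0.00835867 − 0.826412) = -0.0695642.
Partial sum through k=1: 506.539.
Correction k=2: B_{4}/4! · (f^{(3)}(44) − f^{(3)}(4)) = −1/720 · (0.000384255 − 0.00143253) = 1.45594e-06.
Partial sum through k=2: 506.539.
Correction k=3: B_{6}/6! · (f^{(5)}(44) − f^{(5)}(4)) = 1/30240 · (4.18080e-07 − 1.30780e-06) = -2.94219e-11.

S_3 ≈ 506.539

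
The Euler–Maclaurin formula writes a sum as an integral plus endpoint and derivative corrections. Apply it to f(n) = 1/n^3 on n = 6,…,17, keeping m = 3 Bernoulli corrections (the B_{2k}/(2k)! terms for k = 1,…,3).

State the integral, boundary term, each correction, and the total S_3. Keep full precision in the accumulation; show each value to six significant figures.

∫_6^17 1/x^3 dx evaluates to 0.0121588.
½[f(6) + f(17)] = ½[0.00462963 + 0.000203542] = 0.00241659.
Running total after boundary: 0.0145754.
Order-1 term: 1/12 · (-3.59191e-05 − (-0.00231481)) = 0.000189908.
After k=1: 0.0147653.
Order-2 term: −1/720 · (-2.48575e-06 − (-0.00128601)) = -1.78267e-06.
After k=2: 0.0147635.
Order-3 term: 1/30240 · (-3.61251e-07 − (-0.00150034)) = 4.96026e-08.

S_3 ≈ 0.0147635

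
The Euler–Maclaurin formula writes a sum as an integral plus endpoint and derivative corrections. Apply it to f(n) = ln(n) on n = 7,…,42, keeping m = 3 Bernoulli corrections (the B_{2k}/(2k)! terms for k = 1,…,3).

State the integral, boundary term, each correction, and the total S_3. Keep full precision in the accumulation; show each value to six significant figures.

S_3 ≈ 111.193

∫_7^42 ln(x) dx evaluates to 108.361.
Endpoint term: (f(7) + f(42))/2 = (1.94591 + 3.73767)/2 = 2.84179.
Integral + boundary = 111.203.
Correction k=1: B_{2}/2! · (f^{(1)}(42) − f^{(1)}(7)) = 1/12 · (0.0238095 − 0.142857) = -0.00992063.
After k=1: 111.193.
Correction k=2: B_{4}/4! · (f^{(3)}(42) − f^{(3)}(7)) = −1/720 · (2.69949e-05 − 0.00583090) = 8.06098e-06.
After k=2: 111.193.
Correction k=3: B_{6}/6! · (f^{(5)}(42) − f^{(5)}(7)) = 1/30240 · (1.83639e-07 − 0.00142798) = -4.72154e-08.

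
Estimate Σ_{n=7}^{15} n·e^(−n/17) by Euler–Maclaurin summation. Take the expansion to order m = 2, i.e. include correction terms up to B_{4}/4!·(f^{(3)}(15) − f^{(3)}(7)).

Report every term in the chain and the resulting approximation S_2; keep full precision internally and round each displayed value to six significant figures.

S_2 ≈ 50.5741

The integral term ∫_7^15 x·e^(−x/17) dx = 45.1803.
½[f(7) + f(15)] = ½[4.63736 + 6.20712] = 5.42224.
Integral + boundary = 50.6025.
Order-1 term: 1/12 · (0.0486833 − 0.389694) = -0.0284176.
Running total after k=1: 50.5741.
Order-2 term: −1/720 · (0.00303218 − 0.00593306) = 4.02900e-06.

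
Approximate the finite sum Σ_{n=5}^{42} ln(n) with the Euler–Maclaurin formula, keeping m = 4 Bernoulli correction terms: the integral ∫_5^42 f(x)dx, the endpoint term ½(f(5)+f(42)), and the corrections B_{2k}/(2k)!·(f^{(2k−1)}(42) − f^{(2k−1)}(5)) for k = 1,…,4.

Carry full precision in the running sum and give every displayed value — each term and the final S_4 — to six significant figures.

S_4 ≈ 114.594

Integral: ∫_5^42 ln(x) dx = 111.935.
Endpoint term: (f(5) + f(42))/2 = (1.60944 + 3.73767)/2 = 2.67355.
Integral + boundary = 114.608.
Order-1 term: 1/12 · (0.0238095 − 0.200000) = -0.0146825.
After k=1: 114.594.
Order-2 term: −1/720 · (2.69949e-05 − 0.0160000) = 2.21847e-05.
After k=2: 114.594.
Order-3 term: 1/30240 · (1.83639e-07 − 0.00768000) = -2.53962e-07.
After k=3: 114.594.
Order-4 term: −1/1209600 · (3.12311e-09 − 0.00921600) = 7.61905e-09.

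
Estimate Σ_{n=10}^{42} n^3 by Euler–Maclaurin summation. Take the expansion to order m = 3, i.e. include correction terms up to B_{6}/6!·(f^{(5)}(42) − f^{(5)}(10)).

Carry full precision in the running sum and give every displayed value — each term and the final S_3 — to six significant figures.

The integral term ∫_10^42 x^3 dx = 775424.
½[f(10) + f(42)] = ½[1000.00 + 74088.0] = 37544.0.
Running total after boundary: 812968.
k=1: B_{2}/(2)! × [f^{(1)}(42) − f^{(1)}(10)] = 1/12 × (5292.00 − 300.000) = 416.000.
Partial sum through k=1: 813384.
k=2: B_{4}/(4)! × [f^{(3)}(42) − f^{(3)}(10)] = −1/720 × (6.00000 − 6.00000) = 0.00000.
Partial sum through k=2: 813384.
k=3: B_{6}/(6)! × [f^{(5)}(42) − f^{(5)}(10)] = 1/30240 × (0.00000 − 0.00000) = 0.00000.

S_3 ≈ 813384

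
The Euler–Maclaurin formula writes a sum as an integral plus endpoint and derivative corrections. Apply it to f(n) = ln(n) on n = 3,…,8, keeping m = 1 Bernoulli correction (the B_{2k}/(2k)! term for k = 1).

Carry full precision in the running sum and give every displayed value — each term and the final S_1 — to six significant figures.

S_1 ≈ 9.91136

Integral: ∫_3^8 ln(x) dx = 8.33970.
Boundary: ½(f(3) + f(8)) = ½(1.09861 + 2.07944) = 1.58903.
Running total after boundary: 9.92872.
Correction k=1: B_{2}/2! · (f^{(1)}(8) − f^{(1)}(3)) = 1/12 · (0.125000 − 0.333333) = -0.0173611.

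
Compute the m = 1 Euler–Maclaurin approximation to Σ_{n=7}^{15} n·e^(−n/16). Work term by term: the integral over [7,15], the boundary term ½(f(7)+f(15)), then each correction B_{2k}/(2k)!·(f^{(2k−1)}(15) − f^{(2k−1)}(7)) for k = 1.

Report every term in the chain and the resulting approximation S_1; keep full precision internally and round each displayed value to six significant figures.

Integral: ∫_7^15 x·e^(−x/16) dx = 43.3623.
½[f(7) + f(15)] = ½[4.51954 + 5.87408] = 5.19681.
Integral + boundary = 48.5591.
Correction k=1: B_{2}/2! · (f^{(1)}(15) − f^{(1)}(7)) = 1/12 · (0.0244754 − 0.363177) = -0.0282252.

S_1 ≈ 48.5309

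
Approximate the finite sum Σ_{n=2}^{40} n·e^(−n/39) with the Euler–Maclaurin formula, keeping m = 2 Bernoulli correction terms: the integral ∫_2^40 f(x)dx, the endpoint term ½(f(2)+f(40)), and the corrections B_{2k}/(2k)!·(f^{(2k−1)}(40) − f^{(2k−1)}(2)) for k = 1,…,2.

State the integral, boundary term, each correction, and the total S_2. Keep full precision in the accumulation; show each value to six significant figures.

Integral: ∫_2^40 x·e^(−x/39) dx = 414.324.
Boundary: ½(f(2) + f(40)) = ½(1.90002 + 14.3427) = 8.12134.
So far: 422.445.
Correction k=1: B_{2}/2! · (f^{(1)}(40) − f^{(1)}(2)) = 1/12 · (-0.00919401 − 0.901292) = -0.0758738.
Partial sum through k=1: 422.369.
Correction k=2: B_{4}/4! · (f^{(3)}(40) − f^{(3)}(2)) = −1/720 · (0.000465443 − 0.00184176) = 1.91155e-06.

S_2 ≈ 422.369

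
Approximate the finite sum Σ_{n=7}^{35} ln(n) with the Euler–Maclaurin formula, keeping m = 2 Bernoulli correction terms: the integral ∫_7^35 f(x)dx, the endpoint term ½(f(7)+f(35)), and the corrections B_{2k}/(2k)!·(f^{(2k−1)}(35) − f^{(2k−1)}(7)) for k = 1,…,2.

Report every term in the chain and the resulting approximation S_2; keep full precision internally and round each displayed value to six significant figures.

The integral term ∫_7^35 ln(x) dx = 82.8158.
Boundary: ½(f(7) + f(35)) = ½(1.94591 + 3.55535) = 2.75063.
Integral + boundary = 85.5664.
k=1: B_{2}/(2)! × [f^{(1)}(35) − f^{(1)}(7)] = 1/12 × (0.0285714 − 0.142857) = -0.00952381.
Partial sum through k=1: 85.5569.
k=2: B_{4}/(4)! × [f^{(3)}(35) − f^{(3)}(7)] = −1/720 × (4.66472e-05 − 0.00583090) = 8.03369e-06.

S_2 ≈ 85.5569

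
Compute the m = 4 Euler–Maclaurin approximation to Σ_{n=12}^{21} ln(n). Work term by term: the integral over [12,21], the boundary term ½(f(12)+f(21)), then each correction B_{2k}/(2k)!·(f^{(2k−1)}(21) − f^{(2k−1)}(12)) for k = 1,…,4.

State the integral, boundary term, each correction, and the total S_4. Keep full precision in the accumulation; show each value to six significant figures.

S_4 ≈ 27.8778

Integral: ∫_12^21 ln(x) dx = 25.1161.
Endpoint term: (f(12) + f(21))/2 = (2.48491 + 3.04452)/2 = 2.76471.
Running total after boundary: 27.8808.
Order-1 term: 1/12 · (0.0476190 − 0.0833333) = -0.00297619.
After k=1: 27.8778.
Order-2 term: −1/720 · (0.000215959 − 0.00115741) = 1.30757e-06.
After k=2: 27.8778.
Order-3 term: 1/30240 · (5.87645e-06 − 9.64506e-05) = -2.99518e-09.
After k=3: 27.8778.
Order-4 term: −1/1209600 · (3.99758e-07 − 2.00939e-05) = 1.62815e-11.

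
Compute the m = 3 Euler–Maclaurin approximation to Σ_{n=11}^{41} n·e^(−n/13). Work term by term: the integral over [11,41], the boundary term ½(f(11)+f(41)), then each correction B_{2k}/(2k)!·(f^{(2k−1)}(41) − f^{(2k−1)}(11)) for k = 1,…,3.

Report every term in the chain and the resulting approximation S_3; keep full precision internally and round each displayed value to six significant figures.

The integral term ∫_11^41 x·e^(−x/13) dx = 103.901.
Endpoint term: (f(11) + f(41))/2 = (4.71968 + 1.75019)/2 = 3.23494.
So far: 107.136.
Correction k=1: B_{2}/2! · (f^{(1)}(41) − f^{(1)}(11)) = 1/12 · (-0.0919426 − 0.0660095) = -0.0131627.
Partial sum through k=1: 107.122.
Correction k=2: B_{4}/4! · (f^{(3)}(41) − f^{(3)}(11)) = −1/720 · (-3.88599e-05 − 0.00546825) = 7.64876e-06.
Partial sum through k=2: 107.122.
Correction k=3: B_{6}/6! · (f^{(5)}(41) − f^{(5)}(11)) = 1/30240 · (2.75928e-06 − 6.24018e-05) = -1.97231e-09.

S_3 ≈ 107.122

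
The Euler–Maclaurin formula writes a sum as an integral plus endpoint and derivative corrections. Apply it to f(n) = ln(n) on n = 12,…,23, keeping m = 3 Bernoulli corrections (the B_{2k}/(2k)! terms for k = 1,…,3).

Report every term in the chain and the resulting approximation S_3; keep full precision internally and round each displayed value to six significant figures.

The integral term ∫_12^23 ln(x) dx = 31.2975.
Boundary: ½(f(12) + f(23)) = ½(2.48491 + 3.13549) = 2.81020.
Integral + boundary = 34.1077.
Order-1 term: 1/12 · (0.0434783 − 0.0833333) = -0.00332126.
Partial sum through k=1: 34.1044.
Order-2 term: −1/720 · (0.000164379 − 0.00115741) = 1.37921e-06.
Partial sum through k=2: 34.1044.
Order-3 term: 1/30240 · (3.72883e-06 − 9.64506e-05) = -3.06620e-09.

S_3 ≈ 34.1044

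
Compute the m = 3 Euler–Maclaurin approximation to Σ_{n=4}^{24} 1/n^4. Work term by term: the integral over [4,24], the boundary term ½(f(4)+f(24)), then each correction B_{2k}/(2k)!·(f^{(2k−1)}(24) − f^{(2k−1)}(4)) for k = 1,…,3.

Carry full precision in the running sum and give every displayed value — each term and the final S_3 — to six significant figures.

∫_4^24 1/x^4 dx evaluates to 0.00518422.
½[f(4) + f(24)] = ½[0.00390625 + 3.01408e-06] = 0.00195463.
Integral + boundary = 0.00713885.
Order-1 term: 1/12 · (-5.02347e-07 − (-0.00390625)) = 0.000325479.
Partial sum through k=1: 0.00746433.
Order-2 term: −1/720 · (-2.61639e-08 − (-0.00732422)) = -1.01725e-05.
Partial sum through k=2: 0.00745416.
Order-3 term: 1/30240 · (-2.54371e-09 − (-0.0256348)) = 8.47710e-07.

S_3 ≈ 0.00745501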